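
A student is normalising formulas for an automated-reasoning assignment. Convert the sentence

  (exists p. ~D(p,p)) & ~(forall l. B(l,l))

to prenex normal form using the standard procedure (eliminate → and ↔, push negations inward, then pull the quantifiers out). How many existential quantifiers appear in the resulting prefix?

2

Drive negations inward (¬∀x A ≡ ∃x ¬A, ¬∃x A ≡ ∀x ¬A, De Morgan for ∧/∨):
  (exists p. ~D(p,p)) & (exists l. ~B(l,l))
Extract every quantifier outward, since the variables are now distinct and don't occur free across branches:
  exists p. exists l. (~D(p,p) & ~B(l,l))
The prefix is exists p exists l: 0 universal, 2 existential.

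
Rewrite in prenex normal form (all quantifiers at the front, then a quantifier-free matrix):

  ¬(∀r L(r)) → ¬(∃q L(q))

First replace A → B with ¬A ∨ B.
  ¬¬(∀r L(r)) ∨ ¬(∃q L(q))
Drive negations inward (¬∀x A ≡ ∃x ¬A, ¬∃x A ≡ ∀x ¬A, De Morgan for ∧/∨):
  (∀r L(r)) ∨ (∀q ¬L(q))
All bound variables are already distinct, so no renaming is needed.
Finally move all quantifiers to the prefix:
  ∀r ∀q (L(r) ∨ ¬L(q))

∀r ∀q (L(r) ∨ ¬L(q))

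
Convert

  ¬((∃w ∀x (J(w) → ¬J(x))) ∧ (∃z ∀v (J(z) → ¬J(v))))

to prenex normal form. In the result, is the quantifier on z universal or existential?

First replace A → B with ¬A ∨ B.
  ¬((∃w ∀x (¬J(w) ∨ ¬J(x))) ∧ (∃z ∀v (¬J(z) ∨ ¬J(v))))
Move each ¬ inward, flipping quantifiers it crosses:
  (∀w ∃x (J(w) ∧ J(x))) ∨ (∀z ∃v (J(z) ∧ J(v)))
All bound variables are already distinct, so no renaming is needed.
Extract every quantifier outward, since the variables are now distinct and don't occur free across branches:
  ∀w ∃x ∀z ∃v (J(w) ∧ J(x) ∨ J(z) ∧ J(v))
The quantifier ∃z sits under an odd number of negations (counting the antecedent side of each →), so it flips to ∀z.

universal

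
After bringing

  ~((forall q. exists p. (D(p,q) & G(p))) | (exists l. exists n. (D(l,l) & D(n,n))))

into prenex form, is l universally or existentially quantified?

Move each ¬ inward, flipping quantifiers it crosses:
  (exists q. forall p. (~D(p,q) | ~G(p))) & (forall l. forall n. (~D(l,l) | ~D(n,n)))
Pull the quantifiers to the front (each side's bound variable is not free in the other side):
  exists q. forall p. forall l. forall n. ((~D(p,q) | ~G(p)) & (~D(l,l) | ~D(n,n)))
The quantifier exists l sits under an odd number of negations, so it flips to forall l.

universal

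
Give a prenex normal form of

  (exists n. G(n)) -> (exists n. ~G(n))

forall n. exists y1. (~G(n) | ~G(y1))

First replace A → B with ¬A ∨ B.
  ~(exists n. G(n)) | (exists n. ~G(n))
Move each ¬ inward, flipping quantifiers it crosses:
  (forall n. ~G(n)) | (exists n. ~G(n))
Rename bound variables to avoid capture: n↦y1.
  (forall n. ~G(n)) | (exists y1. ~G(y1))
Pull the quantifiers to the front (each side's bound variable is not free in the other side):
  forall n. exists y1. (~G(n) | ~G(y1))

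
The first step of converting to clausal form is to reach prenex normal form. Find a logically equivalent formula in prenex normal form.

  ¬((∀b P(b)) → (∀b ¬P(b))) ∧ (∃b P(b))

Rewrite implications/biconditionals: A → B as ¬A ∨ B.
  ¬(¬(∀b P(b)) ∨ (∀b ¬P(b))) ∧ (∃b P(b))
Move each ¬ inward, flipping quantifiers it crosses:
  (∀b P(b)) ∧ (∃b P(b)) ∧ (∃b P(b))
Rename bound variables to avoid capture: b↦p, b↦v.
  (∀b P(b)) ∧ (∃p P(p)) ∧ (∃v P(v))
Finally move all quantifiers to the prefix:
  ∀b ∃p ∃v (P(b) ∧ P(p) ∧ P(v))

∀b ∃p ∃v (P(b) ∧ P(p) ∧ P(v))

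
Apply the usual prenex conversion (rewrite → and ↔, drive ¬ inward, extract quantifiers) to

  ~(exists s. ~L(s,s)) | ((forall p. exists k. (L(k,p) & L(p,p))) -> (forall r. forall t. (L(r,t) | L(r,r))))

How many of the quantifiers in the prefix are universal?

4

First replace A → B with ¬A ∨ B.
  ~(exists s. ~L(s,s)) | ~(forall p. exists k. (L(k,p) & L(p,p))) | (forall r. forall t. (L(r,t) | L(r,r)))
Drive negations inward (¬∀x A ≡ ∃x ¬A, ¬∃x A ≡ ∀x ¬A, De Morgan for ∧/∨):
  (forall s. L(s,s)) | (exists p. forall k. (~L(k,p) | ~L(p,p))) | (forall r. forall t. (L(r,t) | L(r,r)))
All bound variables are already distinct, so no renaming is needed.
Pull the quantifiers to the front (each side's bound variable is not free in the other side):
  forall s. exists p. forall k. forall r. forall t. (L(s,s) | ~L(k,p) | ~L(p,p) | L(r,t) | L(r,r))
The prefix is forall s exists p forall k forall r forall t: 4 universal, 1 existential.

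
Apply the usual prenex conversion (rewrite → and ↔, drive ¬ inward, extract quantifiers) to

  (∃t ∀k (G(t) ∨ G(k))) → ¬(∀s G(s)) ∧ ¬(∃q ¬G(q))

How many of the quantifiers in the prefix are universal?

2

Eliminate → and ↔ using ¬ and ∨.
  ¬(∃t ∀k (G(t) ∨ G(k))) ∨ ¬(∀s G(s)) ∧ ¬(∃q ¬G(q))
Drive negations inward (¬∀x A ≡ ∃x ¬A, ¬∃x A ≡ ∀x ¬A, De Morgan for ∧/∨):
  (∀t ∃k (¬G(t) ∧ ¬G(k))) ∨ (∃s ¬G(s)) ∧ (∀q G(q))
All bound variables are already distinct, so no renaming is needed.
Pull the quantifiers to the front (each side's bound variable is not free in the other side):
  ∀t ∃k ∃s ∀q (¬G(t) ∧ ¬G(k) ∨ ¬G(s) ∧ G(q))
The prefix is ∀t ∃k ∃s ∀q: 2 universal, 2 existential.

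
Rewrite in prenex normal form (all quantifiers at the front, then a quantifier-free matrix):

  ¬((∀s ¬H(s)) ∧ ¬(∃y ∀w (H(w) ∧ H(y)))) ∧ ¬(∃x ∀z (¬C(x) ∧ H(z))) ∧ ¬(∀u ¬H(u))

∃s ∃y ∀w ∀x ∃z ∃u ((H(s) ∨ H(w) ∧ H(y)) ∧ (C(x) ∨ ¬H(z)) ∧ H(u))

Drive negations inward (¬∀x A ≡ ∃x ¬A, ¬∃x A ≡ ∀x ¬A, De Morgan for ∧/∨):
  ((∃s H(s)) ∨ (∃y ∀w (H(w) ∧ H(y)))) ∧ (∀x ∃z (C(x) ∨ ¬H(z))) ∧ (∃u H(u))
All bound variables are already distinct, so no renaming is needed.
Extract every quantifier outward, since the variables are now distinct and don't occur free across branches:
  ∃s ∃y ∀w ∀x ∃z ∃u ((H(s) ∨ H(w) ∧ H(y)) ∧ (C(x) ∨ ¬H(z)) ∧ H(u))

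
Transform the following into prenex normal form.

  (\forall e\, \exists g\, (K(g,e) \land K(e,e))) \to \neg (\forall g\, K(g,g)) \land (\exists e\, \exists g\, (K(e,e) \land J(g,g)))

Rewrite implications/biconditionals: A → B as ¬A ∨ B.
  \neg (\forall e\, \exists g\, (K(g,e) \land K(e,e))) \lor \neg (\forall g\, K(g,g)) \land (\exists e\, \exists g\, (K(e,e) \land J(g,g)))
Push ¬ through the quantifiers and connectives to reach negation normal form:
  (\exists e\, \forall g\, (\neg K(g,e) \lor \neg K(e,e))) \lor (\exists g\, \neg K(g,g)) \land (\exists e\, \exists g\, (K(e,e) \land J(g,g)))
Rename bound variables to avoid capture: g↦s, e↦a, g↦x.
  (\exists e\, \forall g\, (\neg K(g,e) \lor \neg K(e,e))) \lor (\exists s\, \neg K(s,s)) \land (\exists a\, \exists x\, (K(a,a) \land J(x,x)))
Pull the quantifiers to the front (each side's bound variable is not free in the other side):
  \exists e\, \forall g\, \exists s\, \exists a\, \exists x\, (\neg K(g,e) \lor \neg K(e,e) \lor \neg K(s,s) \land K(a,a) \land J(x,x))

\exists e\, \forall g\, \exists s\, \exists a\, \exists x\, (\neg K(g,e) \lor \neg K(e,e) \lor \neg K(s,s) \land K(a,a) \land J(x,x))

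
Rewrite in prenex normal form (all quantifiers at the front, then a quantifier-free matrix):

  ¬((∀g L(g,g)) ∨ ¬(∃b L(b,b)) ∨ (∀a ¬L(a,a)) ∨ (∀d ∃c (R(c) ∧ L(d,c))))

∃g ∃b ∃a ∃d ∀c (¬L(g,g) ∧ L(b,b) ∧ L(a,a) ∧ (¬R(c) ∨ ¬L(d,c)))

Move each ¬ inward, flipping quantifiers it crosses:
  (∃g ¬L(g,g)) ∧ (∃b L(b,b)) ∧ (∃a L(a,a)) ∧ (∃d ∀c (¬R(c) ∨ ¬L(d,c)))
All bound variables are already distinct, so no renaming is needed.
Finally move all quantifiers to the prefix:
  ∃g ∃b ∃a ∃d ∀c (¬L(g,g) ∧ L(b,b) ∧ L(a,a) ∧ (¬R(c) ∨ ¬L(d,c)))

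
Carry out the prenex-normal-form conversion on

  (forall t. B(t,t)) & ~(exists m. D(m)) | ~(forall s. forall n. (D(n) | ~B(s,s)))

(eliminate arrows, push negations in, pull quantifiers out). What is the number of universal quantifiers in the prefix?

Push ¬ through the quantifiers and connectives to reach negation normal form:
  (forall t. B(t,t)) & (forall m. ~D(m)) | (exists s. exists n. (~D(n) & B(s,s)))
Pull the quantifiers to the front (each side's bound variable is not free in the other side):
  forall t. forall m. exists s. exists n. (B(t,t) & ~D(m) | ~D(n) & B(s,s))
The prefix is forall t forall m exists s exists n: 2 universal, 2 existential.

2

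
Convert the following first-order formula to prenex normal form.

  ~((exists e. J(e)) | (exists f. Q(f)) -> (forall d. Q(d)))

Rewrite implications/biconditionals: A → B as ¬A ∨ B.
  ~(~((exists e. J(e)) | (exists f. Q(f))) | (forall d. Q(d)))
Move each ¬ inward, flipping quantifiers it crosses:
  ((exists e. J(e)) | (exists f. Q(f))) & (exists d. ~Q(d))
Extract every quantifier outward, since the variables are now distinct and don't occur free across branches:
  exists e. exists f. exists d. ((J(e) | Q(f)) & ~Q(d))

exists e. exists f. exists d. ((J(e) | Q(f)) & ~Q(d))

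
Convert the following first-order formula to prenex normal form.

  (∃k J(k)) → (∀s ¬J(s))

Eliminate → and ↔ using ¬ and ∨.
  ¬(∃k J(k)) ∨ (∀s ¬J(s))
Push ¬ through the quantifiers and connectives to reach negation normal form:
  (∀k ¬J(k)) ∨ (∀s ¬J(s))
All bound variables are already distinct, so no renaming is needed.
Finally move all quantifiers to the prefix:
  ∀k ∀s (¬J(k) ∨ ¬J(s))

∀k ∀s (¬J(k) ∨ ¬J(s))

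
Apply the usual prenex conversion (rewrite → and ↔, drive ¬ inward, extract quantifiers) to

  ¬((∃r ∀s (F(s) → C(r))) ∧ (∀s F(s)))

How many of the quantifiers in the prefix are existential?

Rewrite implications/biconditionals: A → B as ¬A ∨ B.
  ¬((∃r ∀s (¬F(s) ∨ C(r))) ∧ (∀s F(s)))
Push ¬ through the quantifiers and connectives to reach negation normal form:
  (∀r ∃s (F(s) ∧ ¬C(r))) ∨ (∃s ¬F(s))
Rename bound variables to avoid capture: s↦u1.
  (∀r ∃s (F(s) ∧ ¬C(r))) ∨ (∃u1 ¬F(u1))
Finally move all quantifiers to the prefix:
  ∀r ∃s ∃u1 (F(s) ∧ ¬C(r) ∨ ¬F(u1))
The prefix is ∀r ∃s ∃u1: 1 universal, 2 existential.

2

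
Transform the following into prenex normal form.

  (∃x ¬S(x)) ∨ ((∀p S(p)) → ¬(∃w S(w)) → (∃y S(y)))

Rewrite implications/biconditionals: A → B as ¬A ∨ B.
  (∃x ¬S(x)) ∨ ¬(∀p S(p)) ∨ ¬¬(∃w S(w)) ∨ (∃y S(y))
Push ¬ through the quantifiers and connectives to reach negation normal form:
  (∃x ¬S(x)) ∨ (∃p ¬S(p)) ∨ (∃w S(w)) ∨ (∃y S(y))
Pull the quantifiers to the front (each side's bound variable is not free in the other side):
  ∃x ∃p ∃w ∃y (¬S(x) ∨ ¬S(p) ∨ S(w) ∨ S(y))

∃x ∃p ∃w ∃y (¬S(x) ∨ ¬S(p) ∨ S(w) ∨ S(y))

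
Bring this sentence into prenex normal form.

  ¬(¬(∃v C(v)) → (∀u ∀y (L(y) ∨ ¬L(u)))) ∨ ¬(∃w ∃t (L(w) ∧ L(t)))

Rewrite implications/biconditionals: A → B as ¬A ∨ B.
  ¬(¬¬(∃v C(v)) ∨ (∀u ∀y (L(y) ∨ ¬L(u)))) ∨ ¬(∃w ∃t (L(w) ∧ L(t)))
Push ¬ through the quantifiers and connectives to reach negation normal form:
  (∀v ¬C(v)) ∧ (∃u ∃y (¬L(y) ∧ L(u))) ∨ (∀w ∀t (¬L(w) ∨ ¬L(t)))
Pull the quantifiers to the front (each side's bound variable is not free in the other side):
  ∀v ∃u ∃y ∀w ∀t (¬C(v) ∧ ¬L(y) ∧ L(u) ∨ ¬L(w) ∨ ¬L(t))

∀v ∃u ∃y ∀w ∀t (¬C(v) ∧ ¬L(y) ∧ L(u) ∨ ¬L(w) ∨ ¬L(t))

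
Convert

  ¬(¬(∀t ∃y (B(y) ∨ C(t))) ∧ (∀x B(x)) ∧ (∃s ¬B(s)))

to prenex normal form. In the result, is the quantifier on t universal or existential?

Move each ¬ inward, flipping quantifiers it crosses:
  (∀t ∃y (B(y) ∨ C(t))) ∨ (∃x ¬B(x)) ∨ (∀s B(s))
All bound variables are already distinct, so no renaming is needed.
Finally move all quantifiers to the prefix:
  ∀t ∃y ∃x ∀s (B(y) ∨ C(t) ∨ ¬B(x) ∨ B(s))
The quantifier ∀t sits under an even number of negations, so it remains universal.

universal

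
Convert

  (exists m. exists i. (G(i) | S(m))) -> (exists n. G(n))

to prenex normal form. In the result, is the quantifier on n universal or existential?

Eliminate → and ↔ using ¬ and ∨.
  ~(exists m. exists i. (G(i) | S(m))) | (exists n. G(n))
Push ¬ through the quantifiers and connectives to reach negation normal form:
  (forall m. forall i. (~G(i) & ~S(m))) | (exists n. G(n))
Extract every quantifier outward, since the variables are now distinct and don't occur free across branches:
  forall m. forall i. exists n. (~G(i) & ~S(m) | G(n))
The quantifier exists n sits under an even number of negations (counting the antecedent side of each →), so it remains existential.

existential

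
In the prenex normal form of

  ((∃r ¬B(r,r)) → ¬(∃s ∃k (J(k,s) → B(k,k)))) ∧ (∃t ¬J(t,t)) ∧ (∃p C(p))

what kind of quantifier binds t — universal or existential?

Eliminate → and ↔ using ¬ and ∨.
  (¬(∃r ¬B(r,r)) ∨ ¬(∃s ∃k (¬J(k,s) ∨ B(k,k)))) ∧ (∃t ¬J(t,t)) ∧ (∃p C(p))
Move each ¬ inward, flipping quantifiers it crosses:
  ((∀r B(r,r)) ∨ (∀s ∀k (J(k,s) ∧ ¬B(k,k)))) ∧ (∃t ¬J(t,t)) ∧ (∃p C(p))
Finally move all quantifiers to the prefix:
  ∀r ∀s ∀k ∃t ∃p ((B(r,r) ∨ J(k,s) ∧ ¬B(k,k)) ∧ ¬J(t,t) ∧ C(p))
The quantifier ∃t sits under an even number of negations (counting the antecedent side of each →), so it remains existential.

existential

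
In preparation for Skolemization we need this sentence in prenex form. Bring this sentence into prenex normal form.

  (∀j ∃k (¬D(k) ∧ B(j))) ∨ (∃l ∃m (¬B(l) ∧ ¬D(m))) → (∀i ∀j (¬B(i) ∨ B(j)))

∃j ∀k ∀l ∀m ∀i ∀a ((D(k) ∨ ¬B(j)) ∧ (B(l) ∨ D(m)) ∨ ¬B(i) ∨ B(a))

Eliminate → and ↔ using ¬ and ∨.
  ¬((∀j ∃k (¬D(k) ∧ B(j))) ∨ (∃l ∃m (¬B(l) ∧ ¬D(m)))) ∨ (∀i ∀j (¬B(i) ∨ B(j)))
Drive negations inward (¬∀x A ≡ ∃x ¬A, ¬∃x A ≡ ∀x ¬A, De Morgan for ∧/∨):
  (∃j ∀k (D(k) ∨ ¬B(j))) ∧ (∀l ∀m (B(l) ∨ D(m))) ∨ (∀i ∀j (¬B(i) ∨ B(j)))
Standardize variables apart so no two quantifiers bind the same name: j↦a.
  (∃j ∀k (D(k) ∨ ¬B(j))) ∧ (∀l ∀m (B(l) ∨ D(m))) ∨ (∀i ∀a (¬B(i) ∨ B(a)))
Pull the quantifiers to the front (each side's bound variable is not free in the other side):
  ∃j ∀k ∀l ∀m ∀i ∀a ((D(k) ∨ ¬B(j)) ∧ (B(l) ∨ D(m)) ∨ ¬B(i) ∨ B(a))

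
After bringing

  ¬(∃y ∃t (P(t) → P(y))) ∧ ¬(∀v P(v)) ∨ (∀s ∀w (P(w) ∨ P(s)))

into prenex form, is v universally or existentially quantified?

Rewrite implications/biconditionals: A → B as ¬A ∨ B.
  ¬(∃y ∃t (¬P(t) ∨ P(y))) ∧ ¬(∀v P(v)) ∨ (∀s ∀w (P(w) ∨ P(s)))
Move each ¬ inward, flipping quantifiers it crosses:
  (∀y ∀t (P(t) ∧ ¬P(y))) ∧ (∃v ¬P(v)) ∨ (∀s ∀w (P(w) ∨ P(s)))
All bound variables are already distinct, so no renaming is needed.
Extract every quantifier outward, since the variables are now distinct and don't occur free across branches:
  ∀y ∀t ∃v ∀s ∀w (P(t) ∧ ¬P(y) ∧ ¬P(v) ∨ P(w) ∨ P(s))
The quantifier ∀v sits under an odd number of negations (counting the antecedent side of each →), so it flips to ∃v.

existential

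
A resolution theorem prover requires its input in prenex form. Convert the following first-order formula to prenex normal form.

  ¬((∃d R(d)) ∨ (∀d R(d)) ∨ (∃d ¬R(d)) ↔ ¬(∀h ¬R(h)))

∃d ∀u1 ∃x ∀h ∃s ∀y ∃v1 ∀u ((R(d) ∨ R(u1) ∨ ¬R(x)) ∧ ¬R(h) ∨ R(s) ∧ ¬R(y) ∧ ¬R(v1) ∧ R(u))

First replace A → B with ¬A ∨ B; A ↔ B as (¬A ∨ B) ∧ (¬B ∨ A).
  ¬((¬((∃d R(d)) ∨ (∀d R(d)) ∨ (∃d ¬R(d))) ∨ ¬(∀h ¬R(h))) ∧ (¬¬(∀h ¬R(h)) ∨ (∃d R(d)) ∨ (∀d R(d)) ∨ (∃d ¬R(d))))
Drive negations inward (¬∀x A ≡ ∃x ¬A, ¬∃x A ≡ ∀x ¬A, De Morgan for ∧/∨):
  ((∃d R(d)) ∨ (∀d R(d)) ∨ (∃d ¬R(d))) ∧ (∀h ¬R(h)) ∨ (∃h R(h)) ∧ (∀d ¬R(d)) ∧ (∃d ¬R(d)) ∧ (∀d R(d))
Give each quantifier a distinct variable: d↦u1, d↦x, h↦s, d↦y, d↦v1, d↦u.
  ((∃d R(d)) ∨ (∀u1 R(u1)) ∨ (∃x ¬R(x))) ∧ (∀h ¬R(h)) ∨ (∃s R(s)) ∧ (∀y ¬R(y)) ∧ (∃v1 ¬R(v1)) ∧ (∀u R(u))
Finally move all quantifiers to the prefix:
  ∃d ∀u1 ∃x ∀h ∃s ∀y ∃v1 ∀u ((R(d) ∨ R(u1) ∨ ¬R(x)) ∧ ¬R(h) ∨ R(s) ∧ ¬R(y) ∧ ¬R(v1) ∧ R(u))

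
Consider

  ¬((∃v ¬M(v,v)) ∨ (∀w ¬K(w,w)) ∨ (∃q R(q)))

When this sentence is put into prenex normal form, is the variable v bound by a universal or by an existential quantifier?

universal

Move each ¬ inward, flipping quantifiers it crosses:
  (∀v M(v,v)) ∧ (∃w K(w,w)) ∧ (∀q ¬R(q))
All bound variables are already distinct, so no renaming is needed.
Extract every quantifier outward, since the variables are now distinct and don't occur free across branches:
  ∀v ∃w ∀q (M(v,v) ∧ K(w,w) ∧ ¬R(q))
The quantifier ∃v sits under an odd number of negations, so it flips to ∀v.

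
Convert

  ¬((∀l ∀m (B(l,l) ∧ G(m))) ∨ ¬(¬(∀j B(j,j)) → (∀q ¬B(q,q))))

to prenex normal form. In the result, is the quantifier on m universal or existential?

Eliminate → and ↔ using ¬ and ∨.
  ¬((∀l ∀m (B(l,l) ∧ G(m))) ∨ ¬(¬¬(∀j B(j,j)) ∨ (∀q ¬B(q,q))))
Drive negations inward (¬∀x A ≡ ∃x ¬A, ¬∃x A ≡ ∀x ¬A, De Morgan for ∧/∨):
  (∃l ∃m (¬B(l,l) ∨ ¬G(m))) ∧ ((∀j B(j,j)) ∨ (∀q ¬B(q,q)))
Extract every quantifier outward, since the variables are now distinct and don't occur free across branches:
  ∃l ∃m ∀j ∀q ((¬B(l,l) ∨ ¬G(m)) ∧ (B(j,j) ∨ ¬B(q,q)))
The quantifier ∀m sits under an odd number of negations (counting the antecedent side of each →), so it flips to ∃m.

existential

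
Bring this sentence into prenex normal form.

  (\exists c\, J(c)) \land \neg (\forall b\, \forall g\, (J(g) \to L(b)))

\exists c\, \exists b\, \exists g\, (J(c) \land J(g) \land \neg L(b))

Eliminate → and ↔ using ¬ and ∨.
  (\exists c\, J(c)) \land \neg (\forall b\, \forall g\, (\neg J(g) \lor L(b)))
Drive negations inward (¬∀x A ≡ ∃x ¬A, ¬∃x A ≡ ∀x ¬A, De Morgan for ∧/∨):
  (\exists c\, J(c)) \land (\exists b\, \exists g\, (J(g) \land \neg L(b)))
All bound variables are already distinct, so no renaming is needed.
Finally move all quantifiers to the prefix:
  \exists c\, \exists b\, \exists g\, (J(c) \land J(g) \land \neg L(b))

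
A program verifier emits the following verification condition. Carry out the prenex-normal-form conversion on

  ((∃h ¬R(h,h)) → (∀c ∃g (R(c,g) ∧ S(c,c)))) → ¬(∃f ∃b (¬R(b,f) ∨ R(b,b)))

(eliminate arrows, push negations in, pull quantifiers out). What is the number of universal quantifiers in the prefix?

3

First replace A → B with ¬A ∨ B.
  ¬(¬(∃h ¬R(h,h)) ∨ (∀c ∃g (R(c,g) ∧ S(c,c)))) ∨ ¬(∃f ∃b (¬R(b,f) ∨ R(b,b)))
Move each ¬ inward, flipping quantifiers it crosses:
  (∃h ¬R(h,h)) ∧ (∃c ∀g (¬R(c,g) ∨ ¬S(c,c))) ∨ (∀f ∀b (R(b,f) ∧ ¬R(b,b)))
All bound variables are already distinct, so no renaming is needed.
Extract every quantifier outward, since the variables are now distinct and don't occur free across branches:
  ∃h ∃c ∀g ∀f ∀b (¬R(h,h) ∧ (¬R(c,g) ∨ ¬S(c,c)) ∨ R(b,f) ∧ ¬R(b,b))
The prefix is ∃h ∃c ∀g ∀f ∀b: 3 universal, 2 existential.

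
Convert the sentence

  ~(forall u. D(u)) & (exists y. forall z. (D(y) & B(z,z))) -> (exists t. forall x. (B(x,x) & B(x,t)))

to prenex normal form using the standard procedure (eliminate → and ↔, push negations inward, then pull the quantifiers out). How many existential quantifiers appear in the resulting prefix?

2

Rewrite implications/biconditionals: A → B as ¬A ∨ B.
  ~(~(forall u. D(u)) & (exists y. forall z. (D(y) & B(z,z)))) | (exists t. forall x. (B(x,x) & B(x,t)))
Drive negations inward (¬∀x A ≡ ∃x ¬A, ¬∃x A ≡ ∀x ¬A, De Morgan for ∧/∨):
  (forall u. D(u)) | (forall y. exists z. (~D(y) | ~B(z,z))) | (exists t. forall x. (B(x,x) & B(x,t)))
Extract every quantifier outward, since the variables are now distinct and don't occur free across branches:
  forall u. forall y. exists z. exists t. forall x. (D(u) | ~D(y) | ~B(z,z) | B(x,x) & B(x,t))
The prefix is forall u forall y exists z exists t forall x: 3 universal, 2 existential.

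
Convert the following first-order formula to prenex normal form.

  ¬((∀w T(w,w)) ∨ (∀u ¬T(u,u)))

∃w ∃u (¬T(w,w) ∧ T(u,u))

Push ¬ through the quantifiers and connectives to reach negation normal form:
  (∃w ¬T(w,w)) ∧ (∃u T(u,u))
Finally move all quantifiers to the prefix:
  ∃w ∃u (¬T(w,w) ∧ T(u,u))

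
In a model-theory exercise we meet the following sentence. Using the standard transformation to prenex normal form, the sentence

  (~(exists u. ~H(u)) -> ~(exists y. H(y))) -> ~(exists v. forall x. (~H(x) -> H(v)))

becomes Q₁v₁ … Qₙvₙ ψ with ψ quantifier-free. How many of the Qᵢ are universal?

2

First replace A → B with ¬A ∨ B.
  ~(~~(exists u. ~H(u)) | ~(exists y. H(y))) | ~(exists v. forall x. (~~H(x) | H(v)))
Drive negations inward (¬∀x A ≡ ∃x ¬A, ¬∃x A ≡ ∀x ¬A, De Morgan for ∧/∨):
  (forall u. H(u)) & (exists y. H(y)) | (forall v. exists x. (~H(x) & ~H(v)))
All bound variables are already distinct, so no renaming is needed.
Pull the quantifiers to the front (each side's bound variable is not free in the other side):
  forall u. exists y. forall v. exists x. (H(u) & H(y) | ~H(x) & ~H(v))
The prefix is forall u exists y forall v exists x: 2 universal, 2 existential.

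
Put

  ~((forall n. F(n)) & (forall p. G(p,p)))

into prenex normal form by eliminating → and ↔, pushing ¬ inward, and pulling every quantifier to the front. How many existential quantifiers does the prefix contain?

2

Move each ¬ inward, flipping quantifiers it crosses:
  (exists n. ~F(n)) | (exists p. ~G(p,p))
Finally move all quantifiers to the prefix:
  exists n. exists p. (~F(n) | ~G(p,p))
The prefix is exists n exists p: 0 universal, 2 existential.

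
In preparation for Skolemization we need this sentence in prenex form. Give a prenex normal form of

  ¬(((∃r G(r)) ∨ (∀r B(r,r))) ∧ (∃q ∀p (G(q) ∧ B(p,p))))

∀r ∃y ∀q ∃p (¬G(r) ∧ ¬B(y,y) ∨ ¬G(q) ∨ ¬B(p,p))

Push ¬ through the quantifiers and connectives to reach negation normal form:
  (∀r ¬G(r)) ∧ (∃r ¬B(r,r)) ∨ (∀q ∃p (¬G(q) ∨ ¬B(p,p)))
Rename bound variables to avoid capture: r↦y.
  (∀r ¬G(r)) ∧ (∃y ¬B(y,y)) ∨ (∀q ∃p (¬G(q) ∨ ¬B(p,p)))
Finally move all quantifiers to the prefix:
  ∀r ∃y ∀q ∃p (¬G(r) ∧ ¬B(y,y) ∨ ¬G(q) ∨ ¬B(p,p))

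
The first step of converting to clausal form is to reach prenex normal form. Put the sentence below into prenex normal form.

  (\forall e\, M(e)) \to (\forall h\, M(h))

\exists e\, \forall h\, (\neg M(e) \lor M(h))

First replace A → B with ¬A ∨ B.
  \neg (\forall e\, M(e)) \lor (\forall h\, M(h))
Push ¬ through the quantifiers and connectives to reach negation normal form:
  (\exists e\, \neg M(e)) \lor (\forall h\, M(h))
All bound variables are already distinct, so no renaming is needed.
Finally move all quantifiers to the prefix:
  \exists e\, \forall h\, (\neg M(e) \lor M(h))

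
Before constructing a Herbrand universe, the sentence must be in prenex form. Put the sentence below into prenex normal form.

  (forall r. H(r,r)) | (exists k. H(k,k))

All bound variables are already distinct, so no renaming is needed.
Finally move all quantifiers to the prefix:
  forall r. exists k. (H(r,r) | H(k,k))

forall r. exists k. (H(r,r) | H(k,k))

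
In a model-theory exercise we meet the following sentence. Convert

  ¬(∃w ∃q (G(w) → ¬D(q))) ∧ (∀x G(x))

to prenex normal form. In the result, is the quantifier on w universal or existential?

universal

Eliminate → and ↔ using ¬ and ∨.
  ¬(∃w ∃q (¬G(w) ∨ ¬D(q))) ∧ (∀x G(x))
Drive negations inward (¬∀x A ≡ ∃x ¬A, ¬∃x A ≡ ∀x ¬A, De Morgan for ∧/∨):
  (∀w ∀q (G(w) ∧ D(q))) ∧ (∀x G(x))
Extract every quantifier outward, since the variables are now distinct and don't occur free across branches:
  ∀w ∀q ∀x (G(w) ∧ D(q) ∧ G(x))
The quantifier ∃w sits under an odd number of negations (counting the antecedent side of each →), so it flips to ∀w.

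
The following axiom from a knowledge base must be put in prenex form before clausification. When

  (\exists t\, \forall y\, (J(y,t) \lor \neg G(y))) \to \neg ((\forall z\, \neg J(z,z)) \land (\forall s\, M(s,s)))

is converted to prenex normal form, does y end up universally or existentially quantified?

First replace A → B with ¬A ∨ B.
  \neg (\exists t\, \forall y\, (J(y,t) \lor \neg G(y))) \lor \neg ((\forall z\, \neg J(z,z)) \land (\forall s\, M(s,s)))
Push ¬ through the quantifiers and connectives to reach negation normal form:
  (\forall t\, \exists y\, (\neg J(y,t) \land G(y))) \lor (\exists z\, J(z,z)) \lor (\exists s\, \neg M(s,s))
Extract every quantifier outward, since the variables are now distinct and don't occur free across branches:
  \forall t\, \exists y\, \exists z\, \exists s\, (\neg J(y,t) \land G(y) \lor J(z,z) \lor \neg M(s,s))
The quantifier \forall y sits under an odd number of negations (counting the antecedent side of each →), so it flips to \exists y.

existential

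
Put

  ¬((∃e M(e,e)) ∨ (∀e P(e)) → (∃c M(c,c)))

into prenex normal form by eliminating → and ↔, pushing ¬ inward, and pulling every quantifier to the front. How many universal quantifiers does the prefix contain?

Eliminate → and ↔ using ¬ and ∨.
  ¬(¬((∃e M(e,e)) ∨ (∀e P(e))) ∨ (∃c M(c,c)))
Move each ¬ inward, flipping quantifiers it crosses:
  ((∃e M(e,e)) ∨ (∀e P(e))) ∧ (∀c ¬M(c,c))
Rename bound variables to avoid capture: e↦w1.
  ((∃e M(e,e)) ∨ (∀w1 P(w1))) ∧ (∀c ¬M(c,c))
Finally move all quantifiers to the prefix:
  ∃e ∀w1 ∀c ((M(e,e) ∨ P(w1)) ∧ ¬M(c,c))
The prefix is ∃e ∀w1 ∀c: 2 universal, 1 existential.

2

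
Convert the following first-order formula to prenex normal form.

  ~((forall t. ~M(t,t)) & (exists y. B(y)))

Drive negations inward (¬∀x A ≡ ∃x ¬A, ¬∃x A ≡ ∀x ¬A, De Morgan for ∧/∨):
  (exists t. M(t,t)) | (forall y. ~B(y))
All bound variables are already distinct, so no renaming is needed.
Extract every quantifier outward, since the variables are now distinct and don't occur free across branches:
  exists t. forall y. (M(t,t) | ~B(y))

exists t. forall y. (M(t,t) | ~B(y))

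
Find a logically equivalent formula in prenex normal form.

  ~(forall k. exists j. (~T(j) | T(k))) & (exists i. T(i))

Drive negations inward (¬∀x A ≡ ∃x ¬A, ¬∃x A ≡ ∀x ¬A, De Morgan for ∧/∨):
  (exists k. forall j. (T(j) & ~T(k))) & (exists i. T(i))
Extract every quantifier outward, since the variables are now distinct and don't occur free across branches:
  exists k. forall j. exists i. (T(j) & ~T(k) & T(i))

exists k. forall j. exists i. (T(j) & ~T(k) & T(i))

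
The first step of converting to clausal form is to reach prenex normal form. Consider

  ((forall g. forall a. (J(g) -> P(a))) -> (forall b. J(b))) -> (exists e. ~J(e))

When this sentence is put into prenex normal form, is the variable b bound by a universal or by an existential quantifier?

Eliminate → and ↔ using ¬ and ∨.
  ~(~(forall g. forall a. (~J(g) | P(a))) | (forall b. J(b))) | (exists e. ~J(e))
Move each ¬ inward, flipping quantifiers it crosses:
  (forall g. forall a. (~J(g) | P(a))) & (exists b. ~J(b)) | (exists e. ~J(e))
All bound variables are already distinct, so no renaming is needed.
Pull the quantifiers to the front (each side's bound variable is not free in the other side):
  forall g. forall a. exists b. exists e. ((~J(g) | P(a)) & ~J(b) | ~J(e))
The quantifier forall b sits under an odd number of negations (counting the antecedent side of each →), so it flips to exists b.

existential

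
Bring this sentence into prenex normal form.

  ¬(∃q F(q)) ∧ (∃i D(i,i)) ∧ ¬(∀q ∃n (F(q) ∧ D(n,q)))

Move each ¬ inward, flipping quantifiers it crosses:
  (∀q ¬F(q)) ∧ (∃i D(i,i)) ∧ (∃q ∀n (¬F(q) ∨ ¬D(n,q)))
Rename bound variables to avoid capture: q↦v.
  (∀q ¬F(q)) ∧ (∃i D(i,i)) ∧ (∃v ∀n (¬F(v) ∨ ¬D(n,v)))
Pull the quantifiers to the front (each side's bound variable is not free in the other side):
  ∀q ∃i ∃v ∀n (¬F(q) ∧ D(i,i) ∧ (¬F(v) ∨ ¬D(n,v)))

∀q ∃i ∃v ∀n (¬F(q) ∧ D(i,i) ∧ (¬F(v) ∨ ¬D(n,v)))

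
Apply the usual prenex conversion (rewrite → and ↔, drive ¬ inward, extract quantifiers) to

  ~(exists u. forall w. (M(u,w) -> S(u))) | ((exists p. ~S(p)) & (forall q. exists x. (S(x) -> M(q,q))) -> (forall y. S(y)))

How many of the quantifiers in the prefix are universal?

Eliminate → and ↔ using ¬ and ∨.
  ~(exists u. forall w. (~M(u,w) | S(u))) | ~((exists p. ~S(p)) & (forall q. exists x. (~S(x) | M(q,q)))) | (forall y. S(y))
Move each ¬ inward, flipping quantifiers it crosses:
  (forall u. exists w. (M(u,w) & ~S(u))) | (forall p. S(p)) | (exists q. forall x. (S(x) & ~M(q,q))) | (forall y. S(y))
Pull the quantifiers to the front (each side's bound variable is not free in the other side):
  forall u. exists w. forall p. exists q. forall x. forall y. (M(u,w) & ~S(u) | S(p) | S(x) & ~M(q,q) | S(y))
The prefix is forall u exists w forall p exists q forall x forall y: 4 universal, 2 existential.

4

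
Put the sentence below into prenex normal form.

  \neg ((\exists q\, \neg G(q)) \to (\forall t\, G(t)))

\exists q\, \exists t\, (\neg G(q) \land \neg G(t))

Rewrite implications/biconditionals: A → B as ¬A ∨ B.
  \neg (\neg (\exists q\, \neg G(q)) \lor (\forall t\, G(t)))
Move each ¬ inward, flipping quantifiers it crosses:
  (\exists q\, \neg G(q)) \land (\exists t\, \neg G(t))
Pull the quantifiers to the front (each side's bound variable is not free in the other side):
  \exists q\, \exists t\, (\neg G(q) \land \neg G(t))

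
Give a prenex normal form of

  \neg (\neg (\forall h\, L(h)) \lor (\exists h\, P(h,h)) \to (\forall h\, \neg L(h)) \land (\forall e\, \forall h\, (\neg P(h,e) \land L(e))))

Eliminate → and ↔ using ¬ and ∨.
  \neg (\neg (\neg (\forall h\, L(h)) \lor (\exists h\, P(h,h))) \lor (\forall h\, \neg L(h)) \land (\forall e\, \forall h\, (\neg P(h,e) \land L(e))))
Move each ¬ inward, flipping quantifiers it crosses:
  ((\exists h\, \neg L(h)) \lor (\exists h\, P(h,h))) \land ((\exists h\, L(h)) \lor (\exists e\, \exists h\, (P(h,e) \lor \neg L(e))))
Give each quantifier a distinct variable: h↦x, h↦x1, h↦w.
  ((\exists h\, \neg L(h)) \lor (\exists x\, P(x,x))) \land ((\exists x1\, L(x1)) \lor (\exists e\, \exists w\, (P(w,e) \lor \neg L(e))))
Finally move all quantifiers to the prefix:
  \exists h\, \exists x\, \exists x1\, \exists e\, \exists w\, ((\neg L(h) \lor P(x,x)) \land (L(x1) \lor P(w,e) \lor \neg L(e)))

\exists h\, \exists x\, \exists x1\, \exists e\, \exists w\, ((\neg L(h) \lor P(x,x)) \land (L(x1) \lor P(w,e) \lor \neg L(e)))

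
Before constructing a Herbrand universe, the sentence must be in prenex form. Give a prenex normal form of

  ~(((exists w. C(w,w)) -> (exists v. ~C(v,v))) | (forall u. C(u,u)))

First replace A → B with ¬A ∨ B.
  ~(~(exists w. C(w,w)) | (exists v. ~C(v,v)) | (forall u. C(u,u)))
Drive negations inward (¬∀x A ≡ ∃x ¬A, ¬∃x A ≡ ∀x ¬A, De Morgan for ∧/∨):
  (exists w. C(w,w)) & (forall v. C(v,v)) & (exists u. ~C(u,u))
All bound variables are already distinct, so no renaming is needed.
Pull the quantifiers to the front (each side's bound variable is not free in the other side):
  exists w. forall v. exists u. (C(w,w) & C(v,v) & ~C(u,u))

exists w. forall v. exists u. (C(w,w) & C(v,v) & ~C(u,u))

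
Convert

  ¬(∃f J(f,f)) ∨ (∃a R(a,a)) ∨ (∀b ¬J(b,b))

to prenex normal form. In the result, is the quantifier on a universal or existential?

existential

Move each ¬ inward, flipping quantifiers it crosses:
  (∀f ¬J(f,f)) ∨ (∃a R(a,a)) ∨ (∀b ¬J(b,b))
All bound variables are already distinct, so no renaming is needed.
Finally move all quantifiers to the prefix:
  ∀f ∃a ∀b (¬J(f,f) ∨ R(a,a) ∨ ¬J(b,b))
The quantifier ∃a sits under an even number of negations, so it remains existential.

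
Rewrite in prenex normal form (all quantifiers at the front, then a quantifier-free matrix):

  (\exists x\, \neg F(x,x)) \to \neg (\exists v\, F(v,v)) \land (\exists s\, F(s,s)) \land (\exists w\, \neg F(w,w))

Eliminate → and ↔ using ¬ and ∨.
  \neg (\exists x\, \neg F(x,x)) \lor \neg (\exists v\, F(v,v)) \land (\exists s\, F(s,s)) \land (\exists w\, \neg F(w,w))
Move each ¬ inward, flipping quantifiers it crosses:
  (\forall x\, F(x,x)) \lor (\forall v\, \neg F(v,v)) \land (\exists s\, F(s,s)) \land (\exists w\, \neg F(w,w))
Finally move all quantifiers to the prefix:
  \forall x\, \forall v\, \exists s\, \exists w\, (F(x,x) \lor \neg F(v,v) \land F(s,s) \land \neg F(w,w))

\forall x\, \forall v\, \exists s\, \exists w\, (F(x,x) \lor \neg F(v,v) \land F(s,s) \land \neg F(w,w))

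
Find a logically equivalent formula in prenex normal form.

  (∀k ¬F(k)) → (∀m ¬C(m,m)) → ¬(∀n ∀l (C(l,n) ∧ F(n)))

∃k ∃m ∃n ∃l (F(k) ∨ C(m,m) ∨ ¬C(l,n) ∨ ¬F(n))

Rewrite implications/biconditionals: A → B as ¬A ∨ B.
  ¬(∀k ¬F(k)) ∨ ¬(∀m ¬C(m,m)) ∨ ¬(∀n ∀l (C(l,n) ∧ F(n)))
Drive negations inward (¬∀x A ≡ ∃x ¬A, ¬∃x A ≡ ∀x ¬A, De Morgan for ∧/∨):
  (∃k F(k)) ∨ (∃m C(m,m)) ∨ (∃n ∃l (¬C(l,n) ∨ ¬F(n)))
All bound variables are already distinct, so no renaming is needed.
Pull the quantifiers to the front (each side's bound variable is not free in the other side):
  ∃k ∃m ∃n ∃l (F(k) ∨ C(m,m) ∨ ¬C(l,n) ∨ ¬F(n))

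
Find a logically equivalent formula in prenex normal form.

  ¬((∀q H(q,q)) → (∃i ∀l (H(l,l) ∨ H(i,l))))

Rewrite implications/biconditionals: A → B as ¬A ∨ B.
  ¬(¬(∀q H(q,q)) ∨ (∃i ∀l (H(l,l) ∨ H(i,l))))
Move each ¬ inward, flipping quantifiers it crosses:
  (∀q H(q,q)) ∧ (∀i ∃l (¬H(l,l) ∧ ¬H(i,l)))
All bound variables are already distinct, so no renaming is needed.
Pull the quantifiers to the front (each side's bound variable is not free in the other side):
  ∀q ∀i ∃l (H(q,q) ∧ ¬H(l,l) ∧ ¬H(i,l))

∀q ∀i ∃l (H(q,q) ∧ ¬H(l,l) ∧ ¬H(i,l))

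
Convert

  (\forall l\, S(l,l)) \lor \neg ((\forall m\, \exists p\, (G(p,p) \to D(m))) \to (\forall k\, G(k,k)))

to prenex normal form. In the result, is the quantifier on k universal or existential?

First replace A → B with ¬A ∨ B.
  (\forall l\, S(l,l)) \lor \neg (\neg (\forall m\, \exists p\, (\neg G(p,p) \lor D(m))) \lor (\forall k\, G(k,k)))
Push ¬ through the quantifiers and connectives to reach negation normal form:
  (\forall l\, S(l,l)) \lor (\forall m\, \exists p\, (\neg G(p,p) \lor D(m))) \land (\exists k\, \neg G(k,k))
All bound variables are already distinct, so no renaming is needed.
Extract every quantifier outward, since the variables are now distinct and don't occur free across branches:
  \forall l\, \forall m\, \exists p\, \exists k\, (S(l,l) \lor (\neg G(p,p) \lor D(m)) \land \neg G(k,k))
The quantifier \forall k sits under an odd number of negations (counting the antecedent side of each →), so it flips to \exists k.

existential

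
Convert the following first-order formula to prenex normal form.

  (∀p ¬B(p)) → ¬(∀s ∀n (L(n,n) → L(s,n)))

First replace A → B with ¬A ∨ B.
  ¬(∀p ¬B(p)) ∨ ¬(∀s ∀n (¬L(n,n) ∨ L(s,n)))
Move each ¬ inward, flipping quantifiers it crosses:
  (∃p B(p)) ∨ (∃s ∃n (L(n,n) ∧ ¬L(s,n)))
Pull the quantifiers to the front (each side's bound variable is not free in the other side):
  ∃p ∃s ∃n (B(p) ∨ L(n,n) ∧ ¬L(s,n))

∃p ∃s ∃n (B(p) ∨ L(n,n) ∧ ¬L(s,n))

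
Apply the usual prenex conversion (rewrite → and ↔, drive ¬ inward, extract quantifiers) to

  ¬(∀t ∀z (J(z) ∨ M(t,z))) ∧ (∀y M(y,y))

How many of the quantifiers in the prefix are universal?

Move each ¬ inward, flipping quantifiers it crosses:
  (∃t ∃z (¬J(z) ∧ ¬M(t,z))) ∧ (∀y M(y,y))
All bound variables are already distinct, so no renaming is needed.
Finally move all quantifiers to the prefix:
  ∃t ∃z ∀y (¬J(z) ∧ ¬M(t,z) ∧ M(y,y))
The prefix is ∃t ∃z ∀y: 1 universal, 2 existential.

1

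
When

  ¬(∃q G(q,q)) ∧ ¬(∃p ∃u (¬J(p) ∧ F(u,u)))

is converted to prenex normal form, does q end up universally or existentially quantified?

universal

Drive negations inward (¬∀x A ≡ ∃x ¬A, ¬∃x A ≡ ∀x ¬A, De Morgan for ∧/∨):
  (∀q ¬G(q,q)) ∧ (∀p ∀u (J(p) ∨ ¬F(u,u)))
All bound variables are already distinct, so no renaming is needed.
Extract every quantifier outward, since the variables are now distinct and don't occur free across branches:
  ∀q ∀p ∀u (¬G(q,q) ∧ (J(p) ∨ ¬F(u,u)))
The quantifier ∃q sits under an odd number of negations, so it flips to ∀q.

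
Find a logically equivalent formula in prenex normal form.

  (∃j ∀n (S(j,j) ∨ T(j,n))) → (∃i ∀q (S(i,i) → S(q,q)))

Eliminate → and ↔ using ¬ and ∨.
  ¬(∃j ∀n (S(j,j) ∨ T(j,n))) ∨ (∃i ∀q (¬S(i,i) ∨ S(q,q)))
Push ¬ through the quantifiers and connectives to reach negation normal form:
  (∀j ∃n (¬S(j,j) ∧ ¬T(j,n))) ∨ (∃i ∀q (¬S(i,i) ∨ S(q,q)))
Extract every quantifier outward, since the variables are now distinct and don't occur free across branches:
  ∀j ∃n ∃i ∀q (¬S(j,j) ∧ ¬T(j,n) ∨ ¬S(i,i) ∨ S(q,q))

∀j ∃n ∃i ∀q (¬S(j,j) ∧ ¬T(j,n) ∨ ¬S(i,i) ∨ S(q,q))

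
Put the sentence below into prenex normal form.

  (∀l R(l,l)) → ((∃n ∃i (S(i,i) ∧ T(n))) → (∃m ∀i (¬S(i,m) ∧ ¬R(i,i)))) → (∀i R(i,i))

Rewrite implications/biconditionals: A → B as ¬A ∨ B.
  ¬(∀l R(l,l)) ∨ ¬(¬(∃n ∃i (S(i,i) ∧ T(n))) ∨ (∃m ∀i (¬S(i,m) ∧ ¬R(i,i)))) ∨ (∀i R(i,i))
Push ¬ through the quantifiers and connectives to reach negation normal form:
  (∃l ¬R(l,l)) ∨ (∃n ∃i (S(i,i) ∧ T(n))) ∧ (∀m ∃i (S(i,m) ∨ R(i,i))) ∨ (∀i R(i,i))
Standardize variables apart so no two quantifiers bind the same name: i↦w1, i↦c.
  (∃l ¬R(l,l)) ∨ (∃n ∃i (S(i,i) ∧ T(n))) ∧ (∀m ∃w1 (S(w1,m) ∨ R(w1,w1))) ∨ (∀c R(c,c))
Pull the quantifiers to the front (each side's bound variable is not free in the other side):
  ∃l ∃n ∃i ∀m ∃w1 ∀c (¬R(l,l) ∨ S(i,i) ∧ T(n) ∧ (S(w1,m) ∨ R(w1,w1)) ∨ R(c,c))

∃l ∃n ∃i ∀m ∃w1 ∀c (¬R(l,l) ∨ S(i,i) ∧ T(n) ∧ (S(w1,m) ∨ R(w1,w1)) ∨ R(c,c))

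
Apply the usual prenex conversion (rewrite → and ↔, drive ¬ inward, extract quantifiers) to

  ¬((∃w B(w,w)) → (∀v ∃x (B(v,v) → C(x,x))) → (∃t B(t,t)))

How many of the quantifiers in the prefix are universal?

Eliminate → and ↔ using ¬ and ∨.
  ¬(¬(∃w B(w,w)) ∨ ¬(∀v ∃x (¬B(v,v) ∨ C(x,x))) ∨ (∃t B(t,t)))
Push ¬ through the quantifiers and connectives to reach negation normal form:
  (∃w B(w,w)) ∧ (∀v ∃x (¬B(v,v) ∨ C(x,x))) ∧ (∀t ¬B(t,t))
All bound variables are already distinct, so no renaming is needed.
Pull the quantifiers to the front (each side's bound variable is not free in the other side):
  ∃w ∀v ∃x ∀t (B(w,w) ∧ (¬B(v,v) ∨ C(x,x)) ∧ ¬B(t,t))
The prefix is ∃w ∀v ∃x ∀t: 2 universal, 2 existential.

2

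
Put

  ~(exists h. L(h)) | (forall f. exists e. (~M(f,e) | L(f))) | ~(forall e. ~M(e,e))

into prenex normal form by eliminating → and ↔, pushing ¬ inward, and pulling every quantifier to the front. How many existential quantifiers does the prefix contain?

Move each ¬ inward, flipping quantifiers it crosses:
  (forall h. ~L(h)) | (forall f. exists e. (~M(f,e) | L(f))) | (exists e. M(e,e))
Standardize variables apart so no two quantifiers bind the same name: e↦c.
  (forall h. ~L(h)) | (forall f. exists e. (~M(f,e) | L(f))) | (exists c. M(c,c))
Pull the quantifiers to the front (each side's bound variable is not free in the other side):
  forall h. forall f. exists e. exists c. (~L(h) | ~M(f,e) | L(f) | M(c,c))
The prefix is forall h forall f exists e exists c: 2 universal, 2 existential.

2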